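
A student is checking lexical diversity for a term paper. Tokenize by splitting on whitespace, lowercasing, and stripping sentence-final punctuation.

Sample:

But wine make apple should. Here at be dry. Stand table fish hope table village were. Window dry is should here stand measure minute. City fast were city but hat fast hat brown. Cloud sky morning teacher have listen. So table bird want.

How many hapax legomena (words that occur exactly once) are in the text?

Frequencies: table:3, but:2, should:2, here:2, dry:2, stand:2, were:2, city:2, fast:2, hat:2, wine:1, make:1, apple:1, at:1, be:1, fish:1, hope:1, village:1, window:1, is:1, … (12 more, each freq 1)
Hapax (freq=1): apple, at, be, bird, brown, cloud, fish, have, hope, is, listen, make, measure, minute, morning, sky, so, teacher, village, want, window, wine

22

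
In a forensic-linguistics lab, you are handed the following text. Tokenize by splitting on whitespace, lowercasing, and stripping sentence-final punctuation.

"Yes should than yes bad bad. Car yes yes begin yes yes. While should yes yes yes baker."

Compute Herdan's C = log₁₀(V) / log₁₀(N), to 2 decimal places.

N = 18, V = 8.
log₁₀(V) = 0.903090, log₁₀(N) = 1.255273
C = 0.903090 / 1.255273 = 0.72

0.72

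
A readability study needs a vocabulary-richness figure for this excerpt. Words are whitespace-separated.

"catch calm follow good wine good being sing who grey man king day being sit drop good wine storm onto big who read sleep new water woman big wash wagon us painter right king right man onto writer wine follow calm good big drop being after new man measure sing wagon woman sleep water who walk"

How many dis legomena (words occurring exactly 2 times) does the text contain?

Frequencies: good:4, wine:3, being:3, who:3, man:3, big:3, calm:2, follow:2, sing:2, king:2, drop:2, onto:2, sleep:2, new:2, water:2, woman:2, wagon:2, right:2, catch:1, grey:1, … (11 more, each freq 1)
Words with frequency 2: calm, drop, follow, king, new, onto, right, sing, sleep, wagon, water, woman

12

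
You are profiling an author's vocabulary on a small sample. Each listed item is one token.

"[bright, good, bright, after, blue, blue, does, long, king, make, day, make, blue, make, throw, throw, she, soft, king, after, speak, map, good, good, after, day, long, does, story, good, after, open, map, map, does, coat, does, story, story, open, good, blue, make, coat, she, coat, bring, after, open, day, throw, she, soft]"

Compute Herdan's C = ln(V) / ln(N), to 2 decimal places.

N = 53, V = 18.
ln(V) = 2.890372, ln(N) = 3.970292
C = 2.890372 / 3.970292 = 0.73

0.73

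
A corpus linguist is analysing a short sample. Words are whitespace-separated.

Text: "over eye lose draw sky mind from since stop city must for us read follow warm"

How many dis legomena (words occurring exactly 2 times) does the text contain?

Frequencies: over:1, eye:1, lose:1, draw:1, sky:1, mind:1, from:1, since:1, stop:1, city:1, must:1, for:1, us:1, read:1, follow:1, warm:1
Words with frequency 2: (none)

0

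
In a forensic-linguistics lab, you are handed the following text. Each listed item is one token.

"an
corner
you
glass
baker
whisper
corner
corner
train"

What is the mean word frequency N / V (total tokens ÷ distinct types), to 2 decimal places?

N = 9 tokens, V = 7 types.
Mean frequency = N / V = 9 / 7 = 1.29

1.29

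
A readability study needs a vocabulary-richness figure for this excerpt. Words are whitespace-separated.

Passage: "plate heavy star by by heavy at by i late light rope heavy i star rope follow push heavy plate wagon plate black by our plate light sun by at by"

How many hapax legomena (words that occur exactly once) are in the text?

7

Frequencies: by:6, plate:4, heavy:4, star:2, at:2, i:2, light:2, rope:2, late:1, follow:1, push:1, wagon:1, black:1, our:1, sun:1
Hapax (freq=1): black, follow, late, our, push, sun, wagon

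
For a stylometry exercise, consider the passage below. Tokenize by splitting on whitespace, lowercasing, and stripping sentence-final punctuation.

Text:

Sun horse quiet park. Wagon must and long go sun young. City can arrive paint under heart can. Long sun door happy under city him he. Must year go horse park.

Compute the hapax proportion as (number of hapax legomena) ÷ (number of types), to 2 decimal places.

Frequencies: sun:3, horse:2, park:2, must:2, long:2, go:2, city:2, can:2, under:2, quiet:1, wagon:1, and:1, young:1, arrive:1, paint:1, heart:1, door:1, happy:1, him:1, he:1, … (1 more, each freq 1)
Hapax count = 12; type count = 21.
Ratio = 12 / 21 = 0.57

0.57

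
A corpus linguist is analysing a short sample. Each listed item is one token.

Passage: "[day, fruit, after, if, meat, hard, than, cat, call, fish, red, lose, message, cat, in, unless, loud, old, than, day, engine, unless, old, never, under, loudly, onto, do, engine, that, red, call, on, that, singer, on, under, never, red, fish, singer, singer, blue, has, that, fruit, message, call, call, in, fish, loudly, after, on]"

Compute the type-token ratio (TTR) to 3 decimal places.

0.519

N = 54 tokens, V = 28 types.
TTR = V / N = 28 / 54 = 0.519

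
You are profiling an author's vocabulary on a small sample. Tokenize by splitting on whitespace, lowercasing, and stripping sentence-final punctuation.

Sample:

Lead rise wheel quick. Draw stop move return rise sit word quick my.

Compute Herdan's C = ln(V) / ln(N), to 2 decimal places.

N = 13, V = 11.
ln(V) = 2.397895, ln(N) = 2.564949
C = 2.397895 / 2.564949 = 0.93

0.93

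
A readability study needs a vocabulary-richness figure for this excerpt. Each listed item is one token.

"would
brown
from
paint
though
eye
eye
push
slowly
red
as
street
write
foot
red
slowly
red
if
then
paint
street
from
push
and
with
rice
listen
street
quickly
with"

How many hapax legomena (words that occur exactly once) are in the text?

Frequencies: red:3, street:3, from:2, paint:2, eye:2, push:2, slowly:2, with:2, would:1, brown:1, though:1, as:1, write:1, foot:1, if:1, then:1, and:1, rice:1, listen:1, quickly:1
Hapax (freq=1): and, as, brown, foot, if, listen, quickly, rice, then, though, would, write

12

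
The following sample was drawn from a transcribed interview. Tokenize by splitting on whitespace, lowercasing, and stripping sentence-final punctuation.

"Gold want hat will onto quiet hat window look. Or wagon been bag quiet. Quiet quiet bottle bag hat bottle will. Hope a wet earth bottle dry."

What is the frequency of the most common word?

4

Frequencies: quiet:4, hat:3, bottle:3, will:2, bag:2, gold:1, want:1, onto:1, window:1, look:1, or:1, wagon:1, been:1, hope:1, a:1, wet:1, earth:1, dry:1
Most common: 'quiet' with frequency 4.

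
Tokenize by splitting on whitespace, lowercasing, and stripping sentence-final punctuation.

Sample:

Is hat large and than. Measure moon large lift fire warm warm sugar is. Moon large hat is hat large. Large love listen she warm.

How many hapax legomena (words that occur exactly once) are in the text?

Frequencies: large:5, is:3, hat:3, warm:3, moon:2, and:1, than:1, measure:1, lift:1, fire:1, sugar:1, love:1, listen:1, she:1
Hapax (freq=1): and, fire, lift, listen, love, measure, she, sugar, than

9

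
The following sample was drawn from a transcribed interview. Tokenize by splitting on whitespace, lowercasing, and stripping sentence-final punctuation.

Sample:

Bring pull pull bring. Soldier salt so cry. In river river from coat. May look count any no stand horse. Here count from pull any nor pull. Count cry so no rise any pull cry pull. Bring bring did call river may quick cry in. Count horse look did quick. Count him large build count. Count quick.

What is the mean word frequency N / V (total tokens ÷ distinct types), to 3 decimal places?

N = 57 tokens, V = 26 types.
Mean frequency = N / V = 57 / 26 = 2.192

2.192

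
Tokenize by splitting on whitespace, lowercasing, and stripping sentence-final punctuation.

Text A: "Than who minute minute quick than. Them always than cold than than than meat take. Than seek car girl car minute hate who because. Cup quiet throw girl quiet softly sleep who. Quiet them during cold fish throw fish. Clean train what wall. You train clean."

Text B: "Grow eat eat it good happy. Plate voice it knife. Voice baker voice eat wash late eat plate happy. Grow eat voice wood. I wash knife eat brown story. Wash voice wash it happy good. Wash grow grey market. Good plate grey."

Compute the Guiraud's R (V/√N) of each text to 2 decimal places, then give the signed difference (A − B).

1.21

A: V=26, N=46, R=3.83
B: V=17, N=42, R=2.62
Difference = 3.83 − 2.62 = 1.21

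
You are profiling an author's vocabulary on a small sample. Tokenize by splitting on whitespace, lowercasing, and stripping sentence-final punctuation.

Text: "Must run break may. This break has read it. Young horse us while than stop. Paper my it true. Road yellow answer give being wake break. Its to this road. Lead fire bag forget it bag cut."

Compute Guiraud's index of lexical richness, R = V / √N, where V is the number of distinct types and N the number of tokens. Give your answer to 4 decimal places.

N = 37, V = 30.
√N = 6.082763
R = 30 / 6.082763 = 4.9320

4.9320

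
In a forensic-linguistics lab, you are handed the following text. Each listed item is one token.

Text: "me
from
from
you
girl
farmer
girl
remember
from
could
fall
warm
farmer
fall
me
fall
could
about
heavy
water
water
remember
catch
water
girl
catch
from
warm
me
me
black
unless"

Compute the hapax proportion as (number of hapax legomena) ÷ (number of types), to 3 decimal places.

Frequencies: me:4, from:4, girl:3, fall:3, water:3, farmer:2, remember:2, could:2, warm:2, catch:2, you:1, about:1, heavy:1, black:1, unless:1
Hapax count = 5; type count = 15.
Ratio = 5 / 15 = 0.333

0.333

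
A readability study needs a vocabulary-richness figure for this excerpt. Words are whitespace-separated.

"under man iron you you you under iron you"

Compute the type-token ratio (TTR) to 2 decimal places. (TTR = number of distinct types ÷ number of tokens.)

0.44

N = 9 tokens, V = 4 types.
TTR = V / N = 4 / 9 = 0.44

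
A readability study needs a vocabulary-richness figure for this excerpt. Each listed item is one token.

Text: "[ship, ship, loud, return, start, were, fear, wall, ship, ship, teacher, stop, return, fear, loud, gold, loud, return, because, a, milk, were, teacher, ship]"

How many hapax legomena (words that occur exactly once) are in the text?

7

Frequencies: ship:5, loud:3, return:3, were:2, fear:2, teacher:2, start:1, wall:1, stop:1, gold:1, because:1, a:1, milk:1
Hapax (freq=1): a, because, gold, milk, start, stop, wall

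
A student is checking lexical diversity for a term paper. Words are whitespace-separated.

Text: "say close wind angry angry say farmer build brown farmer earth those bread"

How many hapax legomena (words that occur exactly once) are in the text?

Frequencies: say:2, angry:2, farmer:2, close:1, wind:1, build:1, brown:1, earth:1, those:1, bread:1
Hapax (freq=1): bread, brown, build, close, earth, those, wind

7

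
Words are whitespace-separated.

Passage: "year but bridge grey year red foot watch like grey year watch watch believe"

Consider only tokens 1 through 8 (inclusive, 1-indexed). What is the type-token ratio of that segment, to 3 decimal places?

Segment tokens 1–8: year, but, bridge, grey, year, red, foot, watch
Segment N = 8, segment V = 7.
TTR = 7 / 8 = 0.875

0.875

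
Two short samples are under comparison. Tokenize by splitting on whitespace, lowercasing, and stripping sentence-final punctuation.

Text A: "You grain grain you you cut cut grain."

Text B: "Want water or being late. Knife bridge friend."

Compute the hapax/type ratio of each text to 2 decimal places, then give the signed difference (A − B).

-1.00

A: hapax=0, V=3, ratio=0.00
B: hapax=8, V=8, ratio=1.00
Difference = 0.00 − 1.00 = -1.00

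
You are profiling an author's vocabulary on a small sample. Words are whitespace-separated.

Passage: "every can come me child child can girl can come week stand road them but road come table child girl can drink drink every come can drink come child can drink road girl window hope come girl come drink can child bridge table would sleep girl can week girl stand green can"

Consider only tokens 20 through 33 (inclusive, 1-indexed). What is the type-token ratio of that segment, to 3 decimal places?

0.500

Segment tokens 20–33: girl, can, drink, drink, every, come, can, drink, come, child, can, drink, road, girl
Segment N = 14, segment V = 7.
TTR = 7 / 14 = 0.500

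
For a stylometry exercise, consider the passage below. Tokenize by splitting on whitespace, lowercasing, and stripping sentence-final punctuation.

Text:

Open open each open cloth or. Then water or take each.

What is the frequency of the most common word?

Frequencies: open:3, each:2, or:2, cloth:1, then:1, water:1, take:1
Most common: 'open' with frequency 3.

3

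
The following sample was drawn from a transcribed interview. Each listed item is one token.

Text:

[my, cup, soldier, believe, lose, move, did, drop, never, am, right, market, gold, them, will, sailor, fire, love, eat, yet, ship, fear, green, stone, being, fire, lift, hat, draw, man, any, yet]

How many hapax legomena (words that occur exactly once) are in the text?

Frequencies: fire:2, yet:2, my:1, cup:1, soldier:1, believe:1, lose:1, move:1, did:1, drop:1, never:1, am:1, right:1, market:1, gold:1, them:1, will:1, sailor:1, love:1, eat:1, … (10 more, each freq 1)
Hapax (freq=1): am, any, being, believe, cup, did, draw, drop, eat, fear, gold, green, hat, lift, lose, love, man, market, move, my, never, right, sailor, ship, soldier, stone, them, will

28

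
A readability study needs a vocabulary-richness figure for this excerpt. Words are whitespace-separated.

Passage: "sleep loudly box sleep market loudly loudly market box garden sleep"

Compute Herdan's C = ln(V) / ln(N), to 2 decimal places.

N = 11, V = 5.
ln(V) = 1.609438, ln(N) = 2.397895
C = 1.609438 / 2.397895 = 0.67

0.67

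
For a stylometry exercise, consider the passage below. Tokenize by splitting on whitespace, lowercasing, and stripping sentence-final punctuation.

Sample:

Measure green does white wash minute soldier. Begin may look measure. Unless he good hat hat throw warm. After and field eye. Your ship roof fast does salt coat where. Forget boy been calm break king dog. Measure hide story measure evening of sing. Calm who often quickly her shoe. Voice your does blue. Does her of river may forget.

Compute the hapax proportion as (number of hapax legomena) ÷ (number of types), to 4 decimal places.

0.8085

Frequencies: measure:4, does:4, may:2, hat:2, your:2, forget:2, calm:2, of:2, her:2, green:1, white:1, wash:1, minute:1, soldier:1, begin:1, look:1, unless:1, he:1, good:1, throw:1, … (27 more, each freq 1)
Hapax count = 38; type count = 47.
Ratio = 38 / 47 = 0.8085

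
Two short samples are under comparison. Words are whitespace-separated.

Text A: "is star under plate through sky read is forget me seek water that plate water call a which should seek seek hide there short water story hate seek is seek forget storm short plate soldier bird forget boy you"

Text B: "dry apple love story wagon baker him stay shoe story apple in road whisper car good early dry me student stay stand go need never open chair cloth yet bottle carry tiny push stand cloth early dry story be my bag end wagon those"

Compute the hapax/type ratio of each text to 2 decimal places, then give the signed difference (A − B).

A: hapax=20, V=26, ratio=0.77
B: hapax=26, V=34, ratio=0.76
Difference = 0.77 − 0.76 = 0.01

0.01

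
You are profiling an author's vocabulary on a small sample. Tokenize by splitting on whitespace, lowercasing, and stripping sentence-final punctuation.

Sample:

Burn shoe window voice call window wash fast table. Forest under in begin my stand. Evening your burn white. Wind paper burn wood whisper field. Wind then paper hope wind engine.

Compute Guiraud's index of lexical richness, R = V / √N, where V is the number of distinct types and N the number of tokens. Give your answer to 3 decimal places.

4.490

N = 31, V = 25.
√N = 5.567764
R = 25 / 5.567764 = 4.490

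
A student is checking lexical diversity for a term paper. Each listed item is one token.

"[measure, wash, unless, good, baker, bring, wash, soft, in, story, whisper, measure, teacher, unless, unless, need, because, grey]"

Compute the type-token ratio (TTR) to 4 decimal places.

0.7778

N = 18 tokens, V = 14 types.
TTR = V / N = 14 / 18 = 0.7778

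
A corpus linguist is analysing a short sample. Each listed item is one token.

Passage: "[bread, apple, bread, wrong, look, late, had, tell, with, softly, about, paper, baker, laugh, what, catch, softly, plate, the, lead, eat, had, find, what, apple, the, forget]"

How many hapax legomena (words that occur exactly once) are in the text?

Frequencies: bread:2, apple:2, had:2, softly:2, what:2, the:2, wrong:1, look:1, late:1, tell:1, with:1, about:1, paper:1, baker:1, laugh:1, catch:1, plate:1, lead:1, eat:1, find:1, … (1 more, each freq 1)
Hapax (freq=1): about, baker, catch, eat, find, forget, late, laugh, lead, look, paper, plate, tell, with, wrong

15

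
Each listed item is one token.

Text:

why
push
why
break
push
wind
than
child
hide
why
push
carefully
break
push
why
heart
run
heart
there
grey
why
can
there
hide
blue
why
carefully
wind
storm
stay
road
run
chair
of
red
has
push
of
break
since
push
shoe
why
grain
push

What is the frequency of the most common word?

Frequencies: why:7, push:7, break:3, wind:2, hide:2, carefully:2, heart:2, run:2, there:2, of:2, than:1, child:1, grey:1, can:1, blue:1, storm:1, stay:1, road:1, chair:1, red:1, … (4 more, each freq 1)
Most common: 'why' with frequency 7.

7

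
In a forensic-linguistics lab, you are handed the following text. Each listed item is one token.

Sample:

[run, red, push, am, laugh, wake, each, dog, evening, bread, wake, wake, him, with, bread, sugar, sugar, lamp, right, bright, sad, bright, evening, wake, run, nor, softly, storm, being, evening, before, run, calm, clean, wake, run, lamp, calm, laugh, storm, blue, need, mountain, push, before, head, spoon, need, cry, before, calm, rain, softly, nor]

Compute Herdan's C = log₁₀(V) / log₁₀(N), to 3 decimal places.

0.861

N = 54, V = 31.
log₁₀(V) = 1.491362, log₁₀(N) = 1.732394
C = 1.491362 / 1.732394 = 0.861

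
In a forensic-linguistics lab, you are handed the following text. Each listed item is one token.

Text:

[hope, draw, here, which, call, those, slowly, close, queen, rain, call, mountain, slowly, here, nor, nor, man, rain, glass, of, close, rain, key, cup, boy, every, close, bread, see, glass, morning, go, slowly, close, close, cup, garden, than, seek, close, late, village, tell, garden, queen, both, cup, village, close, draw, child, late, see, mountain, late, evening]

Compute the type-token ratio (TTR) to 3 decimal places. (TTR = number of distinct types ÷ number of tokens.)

N = 56 tokens, V = 32 types.
TTR = V / N = 32 / 56 = 0.571

0.571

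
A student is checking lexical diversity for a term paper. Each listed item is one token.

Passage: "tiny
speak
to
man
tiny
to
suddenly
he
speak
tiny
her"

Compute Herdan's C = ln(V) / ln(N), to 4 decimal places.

N = 11, V = 7.
ln(V) = 1.945910, ln(N) = 2.397895
C = 1.945910 / 2.397895 = 0.8115

0.8115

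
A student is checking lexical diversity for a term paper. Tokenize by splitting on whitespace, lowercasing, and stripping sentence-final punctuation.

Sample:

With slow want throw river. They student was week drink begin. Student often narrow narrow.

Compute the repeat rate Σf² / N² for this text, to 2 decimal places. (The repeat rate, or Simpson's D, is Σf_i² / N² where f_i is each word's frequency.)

0.08

Frequencies: student:2, narrow:2, with:1, slow:1, want:1, throw:1, river:1, they:1, was:1, week:1, drink:1, begin:1, often:1
Σf² = 19; N² = 225
Repeat rate = 19 / 225 = 0.08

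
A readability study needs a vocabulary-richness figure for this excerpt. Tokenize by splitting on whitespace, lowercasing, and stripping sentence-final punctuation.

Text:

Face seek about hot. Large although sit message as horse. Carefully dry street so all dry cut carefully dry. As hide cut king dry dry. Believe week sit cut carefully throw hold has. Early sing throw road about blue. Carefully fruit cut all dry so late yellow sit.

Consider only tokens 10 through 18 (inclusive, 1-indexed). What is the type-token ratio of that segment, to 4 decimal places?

0.7778

Segment tokens 10–18: horse, carefully, dry, street, so, all, dry, cut, carefully
Segment N = 9, segment V = 7.
TTR = 7 / 9 = 0.7778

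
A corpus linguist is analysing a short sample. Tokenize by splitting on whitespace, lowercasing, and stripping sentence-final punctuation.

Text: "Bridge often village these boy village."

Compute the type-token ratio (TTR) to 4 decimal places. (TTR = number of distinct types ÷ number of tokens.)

0.8333

N = 6 tokens, V = 5 types.
TTR = V / N = 5 / 6 = 0.8333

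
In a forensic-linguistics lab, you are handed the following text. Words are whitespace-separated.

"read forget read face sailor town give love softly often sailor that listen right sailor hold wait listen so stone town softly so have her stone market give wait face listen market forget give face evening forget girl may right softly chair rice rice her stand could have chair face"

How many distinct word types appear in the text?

26

Distinct types: {chair, could, evening, face, forget, girl, give, have, her, hold, listen, love, market, may, often, read, rice, right, sailor, so, softly, stand, stone, that, town, wait}
V = 26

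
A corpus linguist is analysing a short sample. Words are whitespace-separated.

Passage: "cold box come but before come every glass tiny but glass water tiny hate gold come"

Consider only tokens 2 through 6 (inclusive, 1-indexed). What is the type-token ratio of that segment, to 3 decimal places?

0.800

Segment tokens 2–6: box, come, but, before, come
Segment N = 5, segment V = 4.
TTR = 4 / 5 = 0.800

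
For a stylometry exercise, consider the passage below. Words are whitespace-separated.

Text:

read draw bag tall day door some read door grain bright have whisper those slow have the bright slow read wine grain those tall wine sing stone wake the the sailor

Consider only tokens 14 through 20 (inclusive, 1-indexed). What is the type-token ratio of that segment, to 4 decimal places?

0.8571

Segment tokens 14–20: those, slow, have, the, bright, slow, read
Segment N = 7, segment V = 6.
TTR = 6 / 7 = 0.8571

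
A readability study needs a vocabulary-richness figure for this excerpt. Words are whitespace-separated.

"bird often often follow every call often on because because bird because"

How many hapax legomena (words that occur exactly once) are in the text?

Frequencies: often:3, because:3, bird:2, follow:1, every:1, call:1, on:1
Hapax (freq=1): call, every, follow, on

4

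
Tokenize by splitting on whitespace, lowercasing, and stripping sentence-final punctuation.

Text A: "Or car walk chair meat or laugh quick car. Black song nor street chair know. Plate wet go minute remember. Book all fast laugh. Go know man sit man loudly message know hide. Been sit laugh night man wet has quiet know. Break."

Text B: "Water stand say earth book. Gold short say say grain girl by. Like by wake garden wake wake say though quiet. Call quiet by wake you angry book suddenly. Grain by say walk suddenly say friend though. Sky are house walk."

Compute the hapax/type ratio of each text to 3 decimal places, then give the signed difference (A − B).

0.075

A: hapax=21, V=30, ratio=0.700
B: hapax=15, V=24, ratio=0.625
Difference = 0.700 − 0.625 = 0.075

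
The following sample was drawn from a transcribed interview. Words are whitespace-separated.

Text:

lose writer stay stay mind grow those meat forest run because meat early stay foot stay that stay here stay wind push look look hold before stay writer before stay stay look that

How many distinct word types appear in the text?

19

Distinct types: {because, before, early, foot, forest, grow, here, hold, look, lose, meat, mind, push, run, stay, that, those, wind, writer}
V = 19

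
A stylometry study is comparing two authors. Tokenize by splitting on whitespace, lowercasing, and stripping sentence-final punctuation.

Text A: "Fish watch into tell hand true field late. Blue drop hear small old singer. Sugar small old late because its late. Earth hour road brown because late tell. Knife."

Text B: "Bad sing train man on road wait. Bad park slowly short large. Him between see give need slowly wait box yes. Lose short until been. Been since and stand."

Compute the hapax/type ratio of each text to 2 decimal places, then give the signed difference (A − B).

A: hapax=17, V=22, ratio=0.77
B: hapax=19, V=24, ratio=0.79
Difference = 0.77 − 0.79 = -0.02

-0.02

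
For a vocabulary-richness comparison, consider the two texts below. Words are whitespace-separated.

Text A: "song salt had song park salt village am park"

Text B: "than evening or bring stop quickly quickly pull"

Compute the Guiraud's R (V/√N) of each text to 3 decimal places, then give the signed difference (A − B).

-0.475

A: V=6, N=9, R=2.000
B: V=7, N=8, R=2.475
Difference = 2.000 − 2.475 = -0.475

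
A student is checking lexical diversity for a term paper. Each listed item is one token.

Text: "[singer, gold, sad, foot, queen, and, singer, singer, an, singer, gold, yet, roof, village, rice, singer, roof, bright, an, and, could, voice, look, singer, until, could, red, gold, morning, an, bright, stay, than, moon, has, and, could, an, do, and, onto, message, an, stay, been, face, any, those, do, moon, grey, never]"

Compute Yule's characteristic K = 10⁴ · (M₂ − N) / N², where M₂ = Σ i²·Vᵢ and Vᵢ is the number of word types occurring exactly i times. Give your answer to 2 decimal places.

310.65

Frequencies: singer:6, an:5, and:4, gold:3, could:3, roof:2, bright:2, stay:2, moon:2, do:2, sad:1, foot:1, queen:1, yet:1, village:1, rice:1, voice:1, look:1, until:1, red:1, … (11 more, each freq 1)
N = 52. Frequency spectrum: V_1=21, V_2=5, V_3=2, V_4=1, V_5=1, V_6=1
M₂ = 1²·21 + 2²·5 + 3²·2 + 4²·1 + 5²·1 + 6²·1 = 136
K = 10000 × (136 − 52) / 52² = 310.65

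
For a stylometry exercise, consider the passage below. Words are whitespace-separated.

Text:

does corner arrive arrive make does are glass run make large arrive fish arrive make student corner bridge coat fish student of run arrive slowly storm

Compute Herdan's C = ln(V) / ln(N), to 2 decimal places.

N = 26, V = 15.
ln(V) = 2.708050, ln(N) = 3.258097
C = 2.708050 / 3.258097 = 0.83

0.83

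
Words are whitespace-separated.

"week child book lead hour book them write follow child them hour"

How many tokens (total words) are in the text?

12

Tokens: week, child, book, lead, hour, book, them, write, follow, child, them, hour
N = 12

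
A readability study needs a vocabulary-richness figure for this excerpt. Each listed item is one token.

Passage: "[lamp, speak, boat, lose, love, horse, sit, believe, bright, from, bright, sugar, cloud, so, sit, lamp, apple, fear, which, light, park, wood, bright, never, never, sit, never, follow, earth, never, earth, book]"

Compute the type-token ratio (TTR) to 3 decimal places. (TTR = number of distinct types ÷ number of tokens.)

N = 32 tokens, V = 23 types.
TTR = V / N = 23 / 32 = 0.719

0.719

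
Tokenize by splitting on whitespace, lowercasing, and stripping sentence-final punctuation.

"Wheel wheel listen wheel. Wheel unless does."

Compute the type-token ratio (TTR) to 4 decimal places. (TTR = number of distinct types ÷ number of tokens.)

0.5714

N = 7 tokens, V = 4 types.
TTR = V / N = 4 / 7 = 0.5714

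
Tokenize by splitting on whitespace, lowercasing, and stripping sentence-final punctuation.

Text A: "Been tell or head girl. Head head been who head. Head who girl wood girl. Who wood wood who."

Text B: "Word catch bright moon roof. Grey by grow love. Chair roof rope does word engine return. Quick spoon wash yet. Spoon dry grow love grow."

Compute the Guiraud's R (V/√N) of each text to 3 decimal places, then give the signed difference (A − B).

A: V=7, N=19, R=1.606
B: V=19, N=25, R=3.800
Difference = 1.606 − 3.800 = -2.194

-2.194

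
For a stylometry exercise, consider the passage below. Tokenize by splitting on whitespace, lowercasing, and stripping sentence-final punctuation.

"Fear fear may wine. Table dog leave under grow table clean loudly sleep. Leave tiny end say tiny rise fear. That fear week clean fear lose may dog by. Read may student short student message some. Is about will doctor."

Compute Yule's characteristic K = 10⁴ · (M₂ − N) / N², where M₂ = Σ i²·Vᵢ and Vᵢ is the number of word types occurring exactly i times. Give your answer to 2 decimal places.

Frequencies: fear:5, may:3, table:2, dog:2, leave:2, clean:2, tiny:2, student:2, wine:1, under:1, grow:1, loudly:1, sleep:1, end:1, say:1, rise:1, that:1, week:1, lose:1, by:1, … (8 more, each freq 1)
N = 40. Frequency spectrum: V_1=20, V_2=6, V_3=1, V_5=1
M₂ = 1²·20 + 2²·6 + 3²·1 + 5²·1 = 78
K = 10000 × (78 − 40) / 40² = 237.50

237.50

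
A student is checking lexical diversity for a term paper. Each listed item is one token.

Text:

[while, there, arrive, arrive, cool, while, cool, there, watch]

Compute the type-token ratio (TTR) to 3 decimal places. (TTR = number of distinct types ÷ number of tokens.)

0.556

N = 9 tokens, V = 5 types.
TTR = V / N = 5 / 9 = 0.556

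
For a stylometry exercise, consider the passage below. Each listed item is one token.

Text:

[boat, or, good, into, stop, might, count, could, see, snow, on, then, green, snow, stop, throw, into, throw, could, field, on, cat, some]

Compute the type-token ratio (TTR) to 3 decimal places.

N = 23 tokens, V = 17 types.
TTR = V / N = 17 / 23 = 0.739

0.739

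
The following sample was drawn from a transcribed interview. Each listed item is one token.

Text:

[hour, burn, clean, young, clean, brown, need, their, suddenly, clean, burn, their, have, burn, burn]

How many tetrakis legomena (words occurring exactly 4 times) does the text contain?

Frequencies: burn:4, clean:3, their:2, hour:1, young:1, brown:1, need:1, suddenly:1, have:1
Words with frequency 4: burn

1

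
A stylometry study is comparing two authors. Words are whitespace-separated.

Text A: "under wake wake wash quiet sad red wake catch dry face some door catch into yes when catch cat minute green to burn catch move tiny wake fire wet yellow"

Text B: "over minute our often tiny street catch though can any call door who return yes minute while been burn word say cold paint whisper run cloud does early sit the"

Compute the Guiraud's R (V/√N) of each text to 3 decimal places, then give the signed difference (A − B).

-0.913

A: V=24, N=30, R=4.382
B: V=29, N=30, R=5.295
Difference = 4.382 − 5.295 = -0.913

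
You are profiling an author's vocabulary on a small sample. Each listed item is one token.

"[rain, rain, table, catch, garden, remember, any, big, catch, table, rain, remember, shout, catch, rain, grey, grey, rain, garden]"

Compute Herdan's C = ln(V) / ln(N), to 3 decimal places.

0.746

N = 19, V = 9.
ln(V) = 2.197225, ln(N) = 2.944439
C = 2.197225 / 2.944439 = 0.746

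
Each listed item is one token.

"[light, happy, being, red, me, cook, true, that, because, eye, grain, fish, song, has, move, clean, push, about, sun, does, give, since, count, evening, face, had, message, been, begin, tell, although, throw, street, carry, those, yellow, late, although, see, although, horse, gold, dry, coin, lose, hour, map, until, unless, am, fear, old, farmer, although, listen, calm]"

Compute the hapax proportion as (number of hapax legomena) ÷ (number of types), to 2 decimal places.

0.98

Frequencies: although:4, light:1, happy:1, being:1, red:1, me:1, cook:1, true:1, that:1, because:1, eye:1, grain:1, fish:1, song:1, has:1, move:1, clean:1, push:1, about:1, sun:1, … (33 more, each freq 1)
Hapax count = 52; type count = 53.
Ratio = 52 / 53 = 0.98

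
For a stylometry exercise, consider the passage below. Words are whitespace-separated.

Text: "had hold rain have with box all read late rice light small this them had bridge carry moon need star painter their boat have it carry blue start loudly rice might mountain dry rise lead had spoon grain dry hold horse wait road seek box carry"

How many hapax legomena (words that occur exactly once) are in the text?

30

Frequencies: had:3, carry:3, hold:2, have:2, box:2, rice:2, dry:2, rain:1, with:1, all:1, read:1, late:1, light:1, small:1, this:1, them:1, bridge:1, moon:1, need:1, star:1, … (17 more, each freq 1)
Hapax (freq=1): all, blue, boat, bridge, grain, horse, it, late, lead, light, loudly, might, moon, mountain, need, painter, rain, read, rise, road, seek, small, spoon, star, start, their, them, this, wait, with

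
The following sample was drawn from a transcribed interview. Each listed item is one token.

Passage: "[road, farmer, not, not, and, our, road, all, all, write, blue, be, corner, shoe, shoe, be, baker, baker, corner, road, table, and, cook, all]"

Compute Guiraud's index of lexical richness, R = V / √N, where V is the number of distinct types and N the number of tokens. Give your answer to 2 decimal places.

N = 24, V = 14.
√N = 4.898979
R = 14 / 4.898979 = 2.86

2.86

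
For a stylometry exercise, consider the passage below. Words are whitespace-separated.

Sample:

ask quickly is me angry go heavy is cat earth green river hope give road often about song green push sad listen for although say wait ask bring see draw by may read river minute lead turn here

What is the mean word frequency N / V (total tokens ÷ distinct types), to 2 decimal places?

N = 38 tokens, V = 34 types.
Mean frequency = N / V = 38 / 34 = 1.12

1.12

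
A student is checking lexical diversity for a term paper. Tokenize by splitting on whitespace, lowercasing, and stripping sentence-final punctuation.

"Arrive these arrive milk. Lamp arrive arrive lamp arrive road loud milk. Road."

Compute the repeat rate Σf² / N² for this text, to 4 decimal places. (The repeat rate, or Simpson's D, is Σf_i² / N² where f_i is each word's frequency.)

0.2308

Frequencies: arrive:5, milk:2, lamp:2, road:2, these:1, loud:1
Σf² = 39; N² = 169
Repeat rate = 39 / 169 = 0.2308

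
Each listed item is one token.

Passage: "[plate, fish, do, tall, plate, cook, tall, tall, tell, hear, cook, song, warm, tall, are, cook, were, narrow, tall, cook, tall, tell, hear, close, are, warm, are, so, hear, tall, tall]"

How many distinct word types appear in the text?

14

Distinct types: {are, close, cook, do, fish, hear, narrow, plate, so, song, tall, tell, warm, were}
V = 14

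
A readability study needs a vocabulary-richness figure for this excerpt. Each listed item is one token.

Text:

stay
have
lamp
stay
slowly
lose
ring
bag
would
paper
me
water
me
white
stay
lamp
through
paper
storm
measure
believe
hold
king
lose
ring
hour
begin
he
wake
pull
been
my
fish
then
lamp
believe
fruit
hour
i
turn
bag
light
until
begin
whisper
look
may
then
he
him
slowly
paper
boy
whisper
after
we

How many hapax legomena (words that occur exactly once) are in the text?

Frequencies: stay:3, lamp:3, paper:3, slowly:2, lose:2, ring:2, bag:2, me:2, believe:2, hour:2, begin:2, he:2, then:2, whisper:2, have:1, would:1, water:1, white:1, through:1, storm:1, … (19 more, each freq 1)
Hapax (freq=1): after, been, boy, fish, fruit, have, him, hold, i, king, light, look, may, measure, my, pull, storm, through, turn, until, wake, water, we, white, would

25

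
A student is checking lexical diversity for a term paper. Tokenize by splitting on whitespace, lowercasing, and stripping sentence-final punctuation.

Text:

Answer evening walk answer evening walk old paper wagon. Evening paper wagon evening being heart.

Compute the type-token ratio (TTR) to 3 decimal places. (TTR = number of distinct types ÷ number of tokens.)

N = 15 tokens, V = 8 types.
TTR = V / N = 8 / 15 = 0.533

0.533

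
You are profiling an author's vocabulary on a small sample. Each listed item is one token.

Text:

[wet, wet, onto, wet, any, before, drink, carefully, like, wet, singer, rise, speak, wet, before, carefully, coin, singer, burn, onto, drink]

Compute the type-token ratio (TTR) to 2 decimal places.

N = 21 tokens, V = 12 types.
TTR = V / N = 12 / 21 = 0.57

0.57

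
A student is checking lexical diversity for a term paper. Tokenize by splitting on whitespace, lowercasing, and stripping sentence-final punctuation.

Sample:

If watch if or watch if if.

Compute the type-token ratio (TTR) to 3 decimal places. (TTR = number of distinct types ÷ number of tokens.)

N = 7 tokens, V = 3 types.
TTR = V / N = 3 / 7 = 0.429

0.429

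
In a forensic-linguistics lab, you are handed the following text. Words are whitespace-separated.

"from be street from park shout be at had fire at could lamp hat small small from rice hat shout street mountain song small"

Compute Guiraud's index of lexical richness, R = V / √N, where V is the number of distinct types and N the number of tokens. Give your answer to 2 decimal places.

3.06

N = 24, V = 15.
√N = 4.898979
R = 15 / 4.898979 = 3.06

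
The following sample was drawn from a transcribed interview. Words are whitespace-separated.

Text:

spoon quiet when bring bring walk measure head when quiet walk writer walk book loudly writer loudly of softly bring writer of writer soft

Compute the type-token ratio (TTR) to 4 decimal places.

N = 24 tokens, V = 13 types.
TTR = V / N = 13 / 24 = 0.5417

0.5417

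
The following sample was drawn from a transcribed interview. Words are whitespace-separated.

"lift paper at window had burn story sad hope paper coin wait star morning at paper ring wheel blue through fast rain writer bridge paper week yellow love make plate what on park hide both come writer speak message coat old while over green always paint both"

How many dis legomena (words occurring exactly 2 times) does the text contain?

Frequencies: paper:4, at:2, writer:2, both:2, lift:1, window:1, had:1, burn:1, story:1, sad:1, hope:1, coin:1, wait:1, star:1, morning:1, ring:1, wheel:1, blue:1, through:1, fast:1, … (21 more, each freq 1)
Words with frequency 2: at, both, writer

3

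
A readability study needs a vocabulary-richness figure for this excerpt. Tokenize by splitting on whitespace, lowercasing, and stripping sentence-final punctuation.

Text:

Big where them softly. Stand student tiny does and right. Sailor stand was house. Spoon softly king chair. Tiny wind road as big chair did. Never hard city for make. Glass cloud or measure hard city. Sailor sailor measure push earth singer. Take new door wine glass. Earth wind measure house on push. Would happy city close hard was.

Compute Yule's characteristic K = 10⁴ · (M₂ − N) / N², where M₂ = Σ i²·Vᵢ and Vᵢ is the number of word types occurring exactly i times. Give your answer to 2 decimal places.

132.15

Frequencies: sailor:3, hard:3, city:3, measure:3, big:2, softly:2, stand:2, tiny:2, was:2, house:2, chair:2, wind:2, glass:2, push:2, earth:2, where:1, them:1, student:1, does:1, and:1, … (20 more, each freq 1)
N = 59. Frequency spectrum: V_1=25, V_2=11, V_3=4
M₂ = 1²·25 + 2²·11 + 3²·4 = 105
K = 10000 × (105 − 59) / 59² = 132.15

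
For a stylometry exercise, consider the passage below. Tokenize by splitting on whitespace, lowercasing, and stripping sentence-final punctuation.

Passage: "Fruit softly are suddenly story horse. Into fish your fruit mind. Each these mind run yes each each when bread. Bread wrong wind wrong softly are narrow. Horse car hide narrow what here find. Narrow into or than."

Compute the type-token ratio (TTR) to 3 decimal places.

N = 38 tokens, V = 26 types.
TTR = V / N = 26 / 38 = 0.684

0.684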